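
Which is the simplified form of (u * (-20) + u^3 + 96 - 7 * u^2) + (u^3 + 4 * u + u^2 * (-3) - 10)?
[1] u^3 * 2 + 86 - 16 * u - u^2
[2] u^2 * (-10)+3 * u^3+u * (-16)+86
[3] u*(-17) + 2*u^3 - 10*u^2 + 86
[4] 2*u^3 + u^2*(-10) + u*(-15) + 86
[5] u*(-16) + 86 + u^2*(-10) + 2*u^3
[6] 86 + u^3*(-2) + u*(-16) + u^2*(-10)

Adding the polynomials and combining like terms:
(u*(-20) + u^3 + 96 - 7*u^2) + (u^3 + 4*u + u^2*(-3) - 10)
= u*(-16) + 86 + u^2*(-10) + 2*u^3
5) u*(-16) + 86 + u^2*(-10) + 2*u^3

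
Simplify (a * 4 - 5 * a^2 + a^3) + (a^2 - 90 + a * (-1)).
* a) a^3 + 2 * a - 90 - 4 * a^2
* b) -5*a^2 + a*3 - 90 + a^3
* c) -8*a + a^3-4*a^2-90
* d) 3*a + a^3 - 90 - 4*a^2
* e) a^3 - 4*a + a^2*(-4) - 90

Adding the polynomials and combining like terms:
(a*4 - 5*a^2 + a^3) + (a^2 - 90 + a*(-1))
= 3*a + a^3 - 90 - 4*a^2
d) 3*a + a^3 - 90 - 4*a^2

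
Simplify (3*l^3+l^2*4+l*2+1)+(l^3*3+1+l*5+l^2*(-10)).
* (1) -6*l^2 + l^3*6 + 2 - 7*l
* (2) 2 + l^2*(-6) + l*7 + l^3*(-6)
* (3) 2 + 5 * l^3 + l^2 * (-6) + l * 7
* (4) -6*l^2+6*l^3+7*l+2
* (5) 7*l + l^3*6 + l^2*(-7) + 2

Adding the polynomials and combining like terms:
(3*l^3 + l^2*4 + l*2 + 1) + (l^3*3 + 1 + l*5 + l^2*(-10))
= -6*l^2+6*l^3+7*l+2
4) -6*l^2+6*l^3+7*l+2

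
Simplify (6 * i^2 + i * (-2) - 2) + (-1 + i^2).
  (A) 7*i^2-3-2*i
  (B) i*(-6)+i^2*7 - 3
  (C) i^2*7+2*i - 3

Adding the polynomials and combining like terms:
(6*i^2 + i*(-2) - 2) + (-1 + i^2)
= 7*i^2-3-2*i
A) 7*i^2-3-2*i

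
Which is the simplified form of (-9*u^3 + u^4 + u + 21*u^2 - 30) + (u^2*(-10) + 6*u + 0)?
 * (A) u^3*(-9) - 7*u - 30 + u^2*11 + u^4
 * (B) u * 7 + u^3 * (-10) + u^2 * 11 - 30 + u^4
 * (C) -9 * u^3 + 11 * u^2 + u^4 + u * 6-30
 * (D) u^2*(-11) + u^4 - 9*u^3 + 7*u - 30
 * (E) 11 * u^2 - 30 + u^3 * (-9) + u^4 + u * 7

Adding the polynomials and combining like terms:
(-9*u^3 + u^4 + u + 21*u^2 - 30) + (u^2*(-10) + 6*u + 0)
= 11 * u^2 - 30 + u^3 * (-9) + u^4 + u * 7
E) 11 * u^2 - 30 + u^3 * (-9) + u^4 + u * 7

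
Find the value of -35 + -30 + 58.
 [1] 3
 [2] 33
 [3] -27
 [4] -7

First: -35 + -30 = -65
Then: -65 + 58 = -7
4) -7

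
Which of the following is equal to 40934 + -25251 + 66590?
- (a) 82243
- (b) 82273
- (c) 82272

First: 40934 + -25251 = 15683
Then: 15683 + 66590 = 82273
b) 82273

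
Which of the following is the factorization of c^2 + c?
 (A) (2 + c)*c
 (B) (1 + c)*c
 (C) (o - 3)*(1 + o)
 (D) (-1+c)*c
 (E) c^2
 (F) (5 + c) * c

We need to factor c^2 + c.
The factored form is (1 + c)*c.
B) (1 + c)*c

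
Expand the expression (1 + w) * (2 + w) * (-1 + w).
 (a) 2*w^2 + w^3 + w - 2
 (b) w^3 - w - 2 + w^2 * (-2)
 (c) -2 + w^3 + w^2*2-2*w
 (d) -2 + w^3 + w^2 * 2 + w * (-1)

Expanding (1 + w) * (2 + w) * (-1 + w):
= -2 + w^3 + w^2 * 2 + w * (-1)
d) -2 + w^3 + w^2 * 2 + w * (-1)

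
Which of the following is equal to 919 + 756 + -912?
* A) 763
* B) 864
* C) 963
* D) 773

First: 919 + 756 = 1675
Then: 1675 + -912 = 763
A) 763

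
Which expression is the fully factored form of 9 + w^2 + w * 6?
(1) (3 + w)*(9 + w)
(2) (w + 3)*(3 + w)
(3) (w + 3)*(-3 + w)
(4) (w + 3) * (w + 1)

We need to factor 9 + w^2 + w * 6.
The factored form is (w + 3)*(3 + w).
2) (w + 3)*(3 + w)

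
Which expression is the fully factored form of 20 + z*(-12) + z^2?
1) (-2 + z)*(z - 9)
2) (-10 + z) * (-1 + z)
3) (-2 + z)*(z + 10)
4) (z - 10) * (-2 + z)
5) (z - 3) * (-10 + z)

We need to factor 20 + z*(-12) + z^2.
The factored form is (z - 10) * (-2 + z).
4) (z - 10) * (-2 + z)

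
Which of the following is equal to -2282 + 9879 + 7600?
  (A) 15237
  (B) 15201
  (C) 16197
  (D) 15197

First: -2282 + 9879 = 7597
Then: 7597 + 7600 = 15197
D) 15197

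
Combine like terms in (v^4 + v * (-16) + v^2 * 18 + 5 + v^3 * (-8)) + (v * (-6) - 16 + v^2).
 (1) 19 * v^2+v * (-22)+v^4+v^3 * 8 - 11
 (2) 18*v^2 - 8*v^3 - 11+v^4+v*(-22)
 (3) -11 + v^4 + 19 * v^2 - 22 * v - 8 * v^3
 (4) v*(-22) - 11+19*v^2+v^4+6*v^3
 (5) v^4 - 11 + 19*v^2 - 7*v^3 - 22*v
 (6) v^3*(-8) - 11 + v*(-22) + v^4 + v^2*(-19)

Adding the polynomials and combining like terms:
(v^4 + v*(-16) + v^2*18 + 5 + v^3*(-8)) + (v*(-6) - 16 + v^2)
= -11 + v^4 + 19 * v^2 - 22 * v - 8 * v^3
3) -11 + v^4 + 19 * v^2 - 22 * v - 8 * v^3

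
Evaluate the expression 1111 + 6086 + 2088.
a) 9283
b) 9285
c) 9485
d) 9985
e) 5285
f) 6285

First: 1111 + 6086 = 7197
Then: 7197 + 2088 = 9285
b) 9285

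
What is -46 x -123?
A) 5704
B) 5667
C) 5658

-46 * -123 = 5658
C) 5658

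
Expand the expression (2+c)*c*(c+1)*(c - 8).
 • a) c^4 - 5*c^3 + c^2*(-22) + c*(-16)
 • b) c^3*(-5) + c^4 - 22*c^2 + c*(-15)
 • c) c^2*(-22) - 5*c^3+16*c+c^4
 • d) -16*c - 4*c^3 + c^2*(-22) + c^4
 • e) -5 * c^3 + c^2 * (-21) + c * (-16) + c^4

Expanding (2+c)*c*(c+1)*(c - 8):
= c^4 - 5*c^3 + c^2*(-22) + c*(-16)
a) c^4 - 5*c^3 + c^2*(-22) + c*(-16)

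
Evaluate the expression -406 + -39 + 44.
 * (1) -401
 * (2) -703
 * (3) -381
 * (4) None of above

First: -406 + -39 = -445
Then: -445 + 44 = -401
1) -401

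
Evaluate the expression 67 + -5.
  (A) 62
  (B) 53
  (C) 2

67 + -5 = 62
A) 62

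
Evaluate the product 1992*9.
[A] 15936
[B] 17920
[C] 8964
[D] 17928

1992 * 9 = 17928
D) 17928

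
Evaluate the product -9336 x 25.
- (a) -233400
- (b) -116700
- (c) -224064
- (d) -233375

-9336 * 25 = -233400
a) -233400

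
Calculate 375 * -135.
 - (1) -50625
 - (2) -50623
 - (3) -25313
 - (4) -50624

375 * -135 = -50625
1) -50625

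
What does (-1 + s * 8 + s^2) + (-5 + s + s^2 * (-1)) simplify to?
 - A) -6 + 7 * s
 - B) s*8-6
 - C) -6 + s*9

Adding the polynomials and combining like terms:
(-1 + s*8 + s^2) + (-5 + s + s^2*(-1))
= -6 + s*9
C) -6 + s*9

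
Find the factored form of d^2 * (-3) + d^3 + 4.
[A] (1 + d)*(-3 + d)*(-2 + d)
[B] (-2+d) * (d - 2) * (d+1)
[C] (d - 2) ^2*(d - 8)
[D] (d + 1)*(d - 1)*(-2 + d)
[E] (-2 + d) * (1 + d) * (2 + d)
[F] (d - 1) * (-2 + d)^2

We need to factor d^2 * (-3) + d^3 + 4.
The factored form is (-2+d) * (d - 2) * (d+1).
B) (-2+d) * (d - 2) * (d+1)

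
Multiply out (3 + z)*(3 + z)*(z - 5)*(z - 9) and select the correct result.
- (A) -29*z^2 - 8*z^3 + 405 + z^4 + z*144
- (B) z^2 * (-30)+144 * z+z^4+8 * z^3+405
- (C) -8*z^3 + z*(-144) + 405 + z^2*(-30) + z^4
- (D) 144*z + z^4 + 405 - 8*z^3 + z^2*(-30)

Expanding (3 + z)*(3 + z)*(z - 5)*(z - 9):
= 144*z + z^4 + 405 - 8*z^3 + z^2*(-30)
D) 144*z + z^4 + 405 - 8*z^3 + z^2*(-30)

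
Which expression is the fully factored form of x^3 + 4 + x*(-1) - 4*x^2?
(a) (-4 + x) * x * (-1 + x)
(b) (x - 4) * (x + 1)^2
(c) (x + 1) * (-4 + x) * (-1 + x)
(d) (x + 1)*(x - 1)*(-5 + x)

We need to factor x^3 + 4 + x*(-1) - 4*x^2.
The factored form is (x + 1) * (-4 + x) * (-1 + x).
c) (x + 1) * (-4 + x) * (-1 + x)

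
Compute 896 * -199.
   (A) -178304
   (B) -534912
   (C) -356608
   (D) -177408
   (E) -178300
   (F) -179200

896 * -199 = -178304
A) -178304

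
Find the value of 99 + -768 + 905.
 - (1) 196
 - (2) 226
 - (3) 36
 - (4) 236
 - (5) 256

First: 99 + -768 = -669
Then: -669 + 905 = 236
4) 236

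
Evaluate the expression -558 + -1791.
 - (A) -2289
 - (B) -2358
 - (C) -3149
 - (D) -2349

-558 + -1791 = -2349
D) -2349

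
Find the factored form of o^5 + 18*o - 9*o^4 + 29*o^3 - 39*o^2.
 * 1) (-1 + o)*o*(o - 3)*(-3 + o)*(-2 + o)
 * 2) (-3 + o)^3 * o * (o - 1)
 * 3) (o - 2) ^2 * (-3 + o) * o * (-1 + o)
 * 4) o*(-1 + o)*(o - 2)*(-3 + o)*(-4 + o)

We need to factor o^5 + 18*o - 9*o^4 + 29*o^3 - 39*o^2.
The factored form is (-1 + o)*o*(o - 3)*(-3 + o)*(-2 + o).
1) (-1 + o)*o*(o - 3)*(-3 + o)*(-2 + o)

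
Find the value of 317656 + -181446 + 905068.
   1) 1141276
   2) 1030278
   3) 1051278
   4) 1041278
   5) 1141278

First: 317656 + -181446 = 136210
Then: 136210 + 905068 = 1041278
4) 1041278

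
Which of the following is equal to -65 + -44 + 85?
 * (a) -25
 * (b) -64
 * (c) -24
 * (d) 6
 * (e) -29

First: -65 + -44 = -109
Then: -109 + 85 = -24
c) -24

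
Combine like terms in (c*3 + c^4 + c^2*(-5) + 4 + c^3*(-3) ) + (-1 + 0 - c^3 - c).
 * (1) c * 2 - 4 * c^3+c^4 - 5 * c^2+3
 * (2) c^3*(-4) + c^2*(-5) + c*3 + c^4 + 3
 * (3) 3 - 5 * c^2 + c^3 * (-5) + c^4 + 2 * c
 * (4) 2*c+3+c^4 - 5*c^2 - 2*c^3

Adding the polynomials and combining like terms:
(c*3 + c^4 + c^2*(-5) + 4 + c^3*(-3)) + (-1 + 0 - c^3 - c)
= c * 2 - 4 * c^3+c^4 - 5 * c^2+3
1) c * 2 - 4 * c^3+c^4 - 5 * c^2+3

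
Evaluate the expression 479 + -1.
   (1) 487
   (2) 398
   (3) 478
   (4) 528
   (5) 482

479 + -1 = 478
3) 478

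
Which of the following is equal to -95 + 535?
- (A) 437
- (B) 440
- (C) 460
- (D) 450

-95 + 535 = 440
B) 440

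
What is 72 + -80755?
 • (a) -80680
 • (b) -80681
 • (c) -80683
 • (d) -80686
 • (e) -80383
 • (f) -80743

72 + -80755 = -80683
c) -80683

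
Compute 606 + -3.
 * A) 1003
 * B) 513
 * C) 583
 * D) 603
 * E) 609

606 + -3 = 603
D) 603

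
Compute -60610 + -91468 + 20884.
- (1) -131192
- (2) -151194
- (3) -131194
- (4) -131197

First: -60610 + -91468 = -152078
Then: -152078 + 20884 = -131194
3) -131194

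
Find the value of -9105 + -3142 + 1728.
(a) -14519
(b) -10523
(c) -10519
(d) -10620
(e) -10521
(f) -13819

First: -9105 + -3142 = -12247
Then: -12247 + 1728 = -10519
c) -10519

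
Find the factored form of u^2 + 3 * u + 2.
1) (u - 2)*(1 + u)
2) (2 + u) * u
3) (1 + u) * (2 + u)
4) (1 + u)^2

We need to factor u^2 + 3 * u + 2.
The factored form is (1 + u) * (2 + u).
3) (1 + u) * (2 + u)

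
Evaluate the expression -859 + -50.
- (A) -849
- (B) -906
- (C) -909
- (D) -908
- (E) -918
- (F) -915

-859 + -50 = -909
C) -909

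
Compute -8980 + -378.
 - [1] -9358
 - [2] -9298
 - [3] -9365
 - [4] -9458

-8980 + -378 = -9358
1) -9358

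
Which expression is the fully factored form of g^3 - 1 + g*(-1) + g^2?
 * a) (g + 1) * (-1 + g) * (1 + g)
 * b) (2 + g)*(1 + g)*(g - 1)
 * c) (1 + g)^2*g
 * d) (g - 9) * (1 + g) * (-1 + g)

We need to factor g^3 - 1 + g*(-1) + g^2.
The factored form is (g + 1) * (-1 + g) * (1 + g).
a) (g + 1) * (-1 + g) * (1 + g)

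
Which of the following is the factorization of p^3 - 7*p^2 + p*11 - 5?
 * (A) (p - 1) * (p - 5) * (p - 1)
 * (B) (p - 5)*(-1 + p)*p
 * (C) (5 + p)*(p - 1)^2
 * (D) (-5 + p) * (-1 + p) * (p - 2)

We need to factor p^3 - 7*p^2 + p*11 - 5.
The factored form is (p - 1) * (p - 5) * (p - 1).
A) (p - 1) * (p - 5) * (p - 1)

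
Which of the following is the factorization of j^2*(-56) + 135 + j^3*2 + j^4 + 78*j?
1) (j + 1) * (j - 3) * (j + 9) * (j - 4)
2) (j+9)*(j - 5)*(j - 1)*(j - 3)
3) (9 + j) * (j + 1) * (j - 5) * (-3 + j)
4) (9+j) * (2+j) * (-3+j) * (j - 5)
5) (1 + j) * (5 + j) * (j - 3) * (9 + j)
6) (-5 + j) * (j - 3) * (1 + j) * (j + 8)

We need to factor j^2*(-56) + 135 + j^3*2 + j^4 + 78*j.
The factored form is (9 + j) * (j + 1) * (j - 5) * (-3 + j).
3) (9 + j) * (j + 1) * (j - 5) * (-3 + j)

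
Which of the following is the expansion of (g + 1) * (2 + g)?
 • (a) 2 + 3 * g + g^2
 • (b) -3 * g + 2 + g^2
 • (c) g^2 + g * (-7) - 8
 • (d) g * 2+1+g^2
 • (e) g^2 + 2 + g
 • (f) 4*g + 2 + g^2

Expanding (g + 1) * (2 + g):
= 2 + 3 * g + g^2
a) 2 + 3 * g + g^2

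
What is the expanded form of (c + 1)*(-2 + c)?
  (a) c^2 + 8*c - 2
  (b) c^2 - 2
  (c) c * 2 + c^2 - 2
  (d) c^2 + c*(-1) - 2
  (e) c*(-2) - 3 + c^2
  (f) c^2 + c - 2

Expanding (c + 1)*(-2 + c):
= c^2 + c*(-1) - 2
d) c^2 + c*(-1) - 2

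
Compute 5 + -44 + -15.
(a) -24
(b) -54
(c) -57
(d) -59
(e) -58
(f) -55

First: 5 + -44 = -39
Then: -39 + -15 = -54
b) -54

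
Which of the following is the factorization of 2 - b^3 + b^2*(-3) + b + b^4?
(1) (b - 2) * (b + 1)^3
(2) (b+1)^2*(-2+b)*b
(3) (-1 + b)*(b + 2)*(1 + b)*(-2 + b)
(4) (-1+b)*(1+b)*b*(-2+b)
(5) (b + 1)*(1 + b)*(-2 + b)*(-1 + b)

We need to factor 2 - b^3 + b^2*(-3) + b + b^4.
The factored form is (b + 1)*(1 + b)*(-2 + b)*(-1 + b).
5) (b + 1)*(1 + b)*(-2 + b)*(-1 + b)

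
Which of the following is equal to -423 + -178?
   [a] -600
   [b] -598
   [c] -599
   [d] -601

-423 + -178 = -601
d) -601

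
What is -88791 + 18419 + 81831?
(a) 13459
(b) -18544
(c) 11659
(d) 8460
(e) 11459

First: -88791 + 18419 = -70372
Then: -70372 + 81831 = 11459
e) 11459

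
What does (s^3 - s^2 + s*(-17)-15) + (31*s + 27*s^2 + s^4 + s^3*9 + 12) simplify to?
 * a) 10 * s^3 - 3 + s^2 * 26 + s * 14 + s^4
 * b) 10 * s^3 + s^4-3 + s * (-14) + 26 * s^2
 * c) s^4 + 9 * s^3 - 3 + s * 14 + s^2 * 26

Adding the polynomials and combining like terms:
(s^3 - s^2 + s*(-17) - 15) + (31*s + 27*s^2 + s^4 + s^3*9 + 12)
= 10 * s^3 - 3 + s^2 * 26 + s * 14 + s^4
a) 10 * s^3 - 3 + s^2 * 26 + s * 14 + s^4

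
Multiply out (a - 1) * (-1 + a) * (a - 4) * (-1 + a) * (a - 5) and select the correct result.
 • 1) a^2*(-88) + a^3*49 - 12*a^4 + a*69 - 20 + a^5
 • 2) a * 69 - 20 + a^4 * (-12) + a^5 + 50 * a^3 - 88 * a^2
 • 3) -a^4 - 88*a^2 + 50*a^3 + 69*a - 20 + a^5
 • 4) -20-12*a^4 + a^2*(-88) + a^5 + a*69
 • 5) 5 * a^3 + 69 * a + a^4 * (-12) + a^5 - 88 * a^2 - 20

Expanding (a - 1) * (-1 + a) * (a - 4) * (-1 + a) * (a - 5):
= a * 69 - 20 + a^4 * (-12) + a^5 + 50 * a^3 - 88 * a^2
2) a * 69 - 20 + a^4 * (-12) + a^5 + 50 * a^3 - 88 * a^2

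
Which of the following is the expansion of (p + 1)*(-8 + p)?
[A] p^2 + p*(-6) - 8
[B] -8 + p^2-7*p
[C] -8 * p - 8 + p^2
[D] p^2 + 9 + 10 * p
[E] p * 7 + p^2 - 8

Expanding (p + 1)*(-8 + p):
= -8 + p^2-7*p
B) -8 + p^2-7*p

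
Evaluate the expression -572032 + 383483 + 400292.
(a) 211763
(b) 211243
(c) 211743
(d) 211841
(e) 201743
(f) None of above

First: -572032 + 383483 = -188549
Then: -188549 + 400292 = 211743
c) 211743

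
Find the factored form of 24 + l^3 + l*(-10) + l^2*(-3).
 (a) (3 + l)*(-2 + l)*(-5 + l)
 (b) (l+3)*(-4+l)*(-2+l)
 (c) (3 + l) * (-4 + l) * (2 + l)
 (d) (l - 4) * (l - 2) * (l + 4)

We need to factor 24 + l^3 + l*(-10) + l^2*(-3).
The factored form is (l+3)*(-4+l)*(-2+l).
b) (l+3)*(-4+l)*(-2+l)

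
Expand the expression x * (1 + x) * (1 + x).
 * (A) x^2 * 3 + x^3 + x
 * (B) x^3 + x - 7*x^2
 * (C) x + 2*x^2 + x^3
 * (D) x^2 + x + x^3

Expanding x * (1 + x) * (1 + x):
= x + 2*x^2 + x^3
C) x + 2*x^2 + x^3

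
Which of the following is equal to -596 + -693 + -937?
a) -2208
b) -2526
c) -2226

First: -596 + -693 = -1289
Then: -1289 + -937 = -2226
c) -2226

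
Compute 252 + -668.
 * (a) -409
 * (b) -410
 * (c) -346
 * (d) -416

252 + -668 = -416
d) -416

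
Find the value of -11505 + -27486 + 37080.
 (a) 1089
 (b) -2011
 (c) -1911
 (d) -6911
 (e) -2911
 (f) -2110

First: -11505 + -27486 = -38991
Then: -38991 + 37080 = -1911
c) -1911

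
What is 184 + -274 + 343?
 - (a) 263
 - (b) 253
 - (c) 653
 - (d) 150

First: 184 + -274 = -90
Then: -90 + 343 = 253
b) 253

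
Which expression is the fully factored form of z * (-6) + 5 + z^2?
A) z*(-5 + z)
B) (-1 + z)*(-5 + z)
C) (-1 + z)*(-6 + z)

We need to factor z * (-6) + 5 + z^2.
The factored form is (-1 + z)*(-5 + z).
B) (-1 + z)*(-5 + z)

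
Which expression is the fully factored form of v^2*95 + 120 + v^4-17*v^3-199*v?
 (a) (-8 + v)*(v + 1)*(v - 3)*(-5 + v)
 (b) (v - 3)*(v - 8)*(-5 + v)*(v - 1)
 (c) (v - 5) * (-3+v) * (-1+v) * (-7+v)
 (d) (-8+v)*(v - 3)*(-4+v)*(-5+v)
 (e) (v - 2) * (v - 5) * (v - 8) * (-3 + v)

We need to factor v^2*95 + 120 + v^4-17*v^3-199*v.
The factored form is (v - 3)*(v - 8)*(-5 + v)*(v - 1).
b) (v - 3)*(v - 8)*(-5 + v)*(v - 1)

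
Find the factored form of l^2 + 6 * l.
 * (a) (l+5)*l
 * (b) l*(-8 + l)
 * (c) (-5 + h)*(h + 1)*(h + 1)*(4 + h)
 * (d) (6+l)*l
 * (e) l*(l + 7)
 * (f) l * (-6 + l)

We need to factor l^2 + 6 * l.
The factored form is (6+l)*l.
d) (6+l)*l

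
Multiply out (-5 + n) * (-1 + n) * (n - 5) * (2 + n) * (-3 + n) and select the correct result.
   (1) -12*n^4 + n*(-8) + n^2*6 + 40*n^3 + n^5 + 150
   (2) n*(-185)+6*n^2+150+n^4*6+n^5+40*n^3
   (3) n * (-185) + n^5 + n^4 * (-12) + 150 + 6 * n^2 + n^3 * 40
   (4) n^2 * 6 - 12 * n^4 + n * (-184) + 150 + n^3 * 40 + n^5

Expanding (-5 + n) * (-1 + n) * (n - 5) * (2 + n) * (-3 + n):
= n * (-185) + n^5 + n^4 * (-12) + 150 + 6 * n^2 + n^3 * 40
3) n * (-185) + n^5 + n^4 * (-12) + 150 + 6 * n^2 + n^3 * 40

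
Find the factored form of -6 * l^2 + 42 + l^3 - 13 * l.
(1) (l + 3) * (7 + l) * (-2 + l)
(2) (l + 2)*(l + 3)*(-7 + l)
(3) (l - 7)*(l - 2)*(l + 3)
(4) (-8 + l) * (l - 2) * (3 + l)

We need to factor -6 * l^2 + 42 + l^3 - 13 * l.
The factored form is (l - 7)*(l - 2)*(l + 3).
3) (l - 7)*(l - 2)*(l + 3)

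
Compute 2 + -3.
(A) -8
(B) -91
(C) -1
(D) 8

2 + -3 = -1
C) -1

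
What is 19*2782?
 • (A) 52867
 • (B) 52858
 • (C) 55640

19 * 2782 = 52858
B) 52858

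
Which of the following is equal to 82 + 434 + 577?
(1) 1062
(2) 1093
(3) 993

First: 82 + 434 = 516
Then: 516 + 577 = 1093
2) 1093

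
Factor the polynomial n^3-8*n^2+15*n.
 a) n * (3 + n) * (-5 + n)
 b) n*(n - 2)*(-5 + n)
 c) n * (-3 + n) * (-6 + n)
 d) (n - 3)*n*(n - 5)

We need to factor n^3-8*n^2+15*n.
The factored form is (n - 3)*n*(n - 5).
d) (n - 3)*n*(n - 5)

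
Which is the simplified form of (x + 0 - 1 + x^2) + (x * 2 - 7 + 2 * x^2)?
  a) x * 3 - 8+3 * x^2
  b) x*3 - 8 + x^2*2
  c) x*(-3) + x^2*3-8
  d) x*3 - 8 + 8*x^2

Adding the polynomials and combining like terms:
(x + 0 - 1 + x^2) + (x*2 - 7 + 2*x^2)
= x * 3 - 8+3 * x^2
a) x * 3 - 8+3 * x^2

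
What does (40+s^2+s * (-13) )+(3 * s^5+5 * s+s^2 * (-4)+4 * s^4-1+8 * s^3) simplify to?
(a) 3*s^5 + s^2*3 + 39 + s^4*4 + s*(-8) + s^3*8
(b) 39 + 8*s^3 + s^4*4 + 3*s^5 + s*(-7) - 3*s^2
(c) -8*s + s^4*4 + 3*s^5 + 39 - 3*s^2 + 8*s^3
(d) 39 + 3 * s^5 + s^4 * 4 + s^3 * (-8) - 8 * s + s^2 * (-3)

Adding the polynomials and combining like terms:
(40 + s^2 + s*(-13)) + (3*s^5 + 5*s + s^2*(-4) + 4*s^4 - 1 + 8*s^3)
= -8*s + s^4*4 + 3*s^5 + 39 - 3*s^2 + 8*s^3
c) -8*s + s^4*4 + 3*s^5 + 39 - 3*s^2 + 8*s^3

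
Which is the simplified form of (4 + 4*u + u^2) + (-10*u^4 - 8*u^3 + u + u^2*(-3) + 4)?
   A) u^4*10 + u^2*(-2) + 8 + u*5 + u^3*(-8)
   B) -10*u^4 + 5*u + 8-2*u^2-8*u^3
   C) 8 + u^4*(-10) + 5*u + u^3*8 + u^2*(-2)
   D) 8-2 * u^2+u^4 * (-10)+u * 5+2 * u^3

Adding the polynomials and combining like terms:
(4 + 4*u + u^2) + (-10*u^4 - 8*u^3 + u + u^2*(-3) + 4)
= -10*u^4 + 5*u + 8-2*u^2-8*u^3
B) -10*u^4 + 5*u + 8-2*u^2-8*u^3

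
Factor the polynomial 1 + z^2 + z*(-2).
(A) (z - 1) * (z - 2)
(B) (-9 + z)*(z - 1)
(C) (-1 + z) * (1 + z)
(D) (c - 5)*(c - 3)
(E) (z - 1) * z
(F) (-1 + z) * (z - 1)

We need to factor 1 + z^2 + z*(-2).
The factored form is (-1 + z) * (z - 1).
F) (-1 + z) * (z - 1)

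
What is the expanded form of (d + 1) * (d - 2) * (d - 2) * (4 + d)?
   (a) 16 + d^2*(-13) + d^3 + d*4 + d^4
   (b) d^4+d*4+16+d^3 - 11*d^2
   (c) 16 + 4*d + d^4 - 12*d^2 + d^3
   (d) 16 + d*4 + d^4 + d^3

Expanding (d + 1) * (d - 2) * (d - 2) * (4 + d):
= 16 + 4*d + d^4 - 12*d^2 + d^3
c) 16 + 4*d + d^4 - 12*d^2 + d^3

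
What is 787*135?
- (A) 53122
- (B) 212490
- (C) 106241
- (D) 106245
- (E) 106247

787 * 135 = 106245
D) 106245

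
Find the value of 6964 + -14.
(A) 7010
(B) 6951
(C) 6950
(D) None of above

6964 + -14 = 6950
C) 6950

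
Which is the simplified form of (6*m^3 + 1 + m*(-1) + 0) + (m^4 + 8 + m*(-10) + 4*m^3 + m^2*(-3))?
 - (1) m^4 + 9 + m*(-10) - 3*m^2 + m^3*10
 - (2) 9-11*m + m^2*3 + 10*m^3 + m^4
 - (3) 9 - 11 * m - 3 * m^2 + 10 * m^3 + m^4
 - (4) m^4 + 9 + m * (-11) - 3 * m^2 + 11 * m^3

Adding the polynomials and combining like terms:
(6*m^3 + 1 + m*(-1) + 0) + (m^4 + 8 + m*(-10) + 4*m^3 + m^2*(-3))
= 9 - 11 * m - 3 * m^2 + 10 * m^3 + m^4
3) 9 - 11 * m - 3 * m^2 + 10 * m^3 + m^4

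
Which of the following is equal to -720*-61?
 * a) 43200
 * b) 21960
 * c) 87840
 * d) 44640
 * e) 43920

-720 * -61 = 43920
e) 43920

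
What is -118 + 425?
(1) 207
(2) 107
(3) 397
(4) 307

-118 + 425 = 307
4) 307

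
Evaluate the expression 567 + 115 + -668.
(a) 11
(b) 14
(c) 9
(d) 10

First: 567 + 115 = 682
Then: 682 + -668 = 14
b) 14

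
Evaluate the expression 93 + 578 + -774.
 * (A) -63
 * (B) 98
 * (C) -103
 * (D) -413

First: 93 + 578 = 671
Then: 671 + -774 = -103
C) -103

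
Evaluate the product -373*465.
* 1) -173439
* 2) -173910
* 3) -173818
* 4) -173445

-373 * 465 = -173445
4) -173445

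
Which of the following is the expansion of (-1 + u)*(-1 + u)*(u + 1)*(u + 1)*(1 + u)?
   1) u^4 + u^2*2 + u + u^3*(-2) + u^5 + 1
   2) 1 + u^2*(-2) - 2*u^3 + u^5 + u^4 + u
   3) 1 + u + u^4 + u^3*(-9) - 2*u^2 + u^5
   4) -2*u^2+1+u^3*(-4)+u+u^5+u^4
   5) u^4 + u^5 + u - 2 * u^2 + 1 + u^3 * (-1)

Expanding (-1 + u)*(-1 + u)*(u + 1)*(u + 1)*(1 + u):
= 1 + u^2*(-2) - 2*u^3 + u^5 + u^4 + u
2) 1 + u^2*(-2) - 2*u^3 + u^5 + u^4 + u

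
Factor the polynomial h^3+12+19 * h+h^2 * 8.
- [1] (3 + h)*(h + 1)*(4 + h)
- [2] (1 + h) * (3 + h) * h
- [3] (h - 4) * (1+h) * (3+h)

We need to factor h^3+12+19 * h+h^2 * 8.
The factored form is (3 + h)*(h + 1)*(4 + h).
1) (3 + h)*(h + 1)*(4 + h)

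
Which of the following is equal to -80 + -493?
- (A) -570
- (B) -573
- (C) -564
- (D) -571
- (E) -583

-80 + -493 = -573
B) -573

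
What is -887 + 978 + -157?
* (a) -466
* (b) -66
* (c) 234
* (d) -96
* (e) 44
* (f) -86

First: -887 + 978 = 91
Then: 91 + -157 = -66
b) -66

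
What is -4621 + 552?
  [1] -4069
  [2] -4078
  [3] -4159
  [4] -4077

-4621 + 552 = -4069
1) -4069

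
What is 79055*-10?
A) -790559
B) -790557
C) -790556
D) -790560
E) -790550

79055 * -10 = -790550
E) -790550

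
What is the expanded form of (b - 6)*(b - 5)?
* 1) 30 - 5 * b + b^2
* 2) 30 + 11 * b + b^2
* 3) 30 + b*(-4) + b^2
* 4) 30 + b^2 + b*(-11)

Expanding (b - 6)*(b - 5):
= 30 + b^2 + b*(-11)
4) 30 + b^2 + b*(-11)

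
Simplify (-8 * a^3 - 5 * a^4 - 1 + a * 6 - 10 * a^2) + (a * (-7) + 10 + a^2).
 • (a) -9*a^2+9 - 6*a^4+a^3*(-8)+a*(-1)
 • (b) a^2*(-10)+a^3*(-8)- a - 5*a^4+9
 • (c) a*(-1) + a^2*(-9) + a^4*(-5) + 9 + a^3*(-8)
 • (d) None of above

Adding the polynomials and combining like terms:
(-8*a^3 - 5*a^4 - 1 + a*6 - 10*a^2) + (a*(-7) + 10 + a^2)
= a*(-1) + a^2*(-9) + a^4*(-5) + 9 + a^3*(-8)
c) a*(-1) + a^2*(-9) + a^4*(-5) + 9 + a^3*(-8)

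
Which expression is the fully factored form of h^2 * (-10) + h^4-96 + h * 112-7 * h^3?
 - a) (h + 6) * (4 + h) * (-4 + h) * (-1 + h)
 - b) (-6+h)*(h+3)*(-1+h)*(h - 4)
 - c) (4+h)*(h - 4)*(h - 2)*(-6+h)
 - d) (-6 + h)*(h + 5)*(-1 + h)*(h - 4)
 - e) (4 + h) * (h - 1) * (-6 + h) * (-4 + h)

We need to factor h^2 * (-10) + h^4-96 + h * 112-7 * h^3.
The factored form is (4 + h) * (h - 1) * (-6 + h) * (-4 + h).
e) (4 + h) * (h - 1) * (-6 + h) * (-4 + h)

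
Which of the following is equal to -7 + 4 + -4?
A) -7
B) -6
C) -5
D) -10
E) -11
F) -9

First: -7 + 4 = -3
Then: -3 + -4 = -7
A) -7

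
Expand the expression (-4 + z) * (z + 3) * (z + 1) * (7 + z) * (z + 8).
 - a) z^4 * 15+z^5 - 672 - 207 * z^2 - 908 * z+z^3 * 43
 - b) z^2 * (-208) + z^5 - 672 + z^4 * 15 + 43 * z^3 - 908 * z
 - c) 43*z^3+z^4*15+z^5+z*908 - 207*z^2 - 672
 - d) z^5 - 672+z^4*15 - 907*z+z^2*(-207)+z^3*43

Expanding (-4 + z) * (z + 3) * (z + 1) * (7 + z) * (z + 8):
= z^4 * 15+z^5 - 672 - 207 * z^2 - 908 * z+z^3 * 43
a) z^4 * 15+z^5 - 672 - 207 * z^2 - 908 * z+z^3 * 43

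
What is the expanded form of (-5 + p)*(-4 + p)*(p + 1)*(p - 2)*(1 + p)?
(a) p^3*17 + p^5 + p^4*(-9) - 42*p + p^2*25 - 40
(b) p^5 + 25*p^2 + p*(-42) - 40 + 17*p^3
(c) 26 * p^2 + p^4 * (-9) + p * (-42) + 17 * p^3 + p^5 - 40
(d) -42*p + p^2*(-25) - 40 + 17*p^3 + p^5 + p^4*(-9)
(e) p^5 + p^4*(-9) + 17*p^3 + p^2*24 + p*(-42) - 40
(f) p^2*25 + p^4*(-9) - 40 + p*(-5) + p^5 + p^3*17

Expanding (-5 + p)*(-4 + p)*(p + 1)*(p - 2)*(1 + p):
= p^3*17 + p^5 + p^4*(-9) - 42*p + p^2*25 - 40
a) p^3*17 + p^5 + p^4*(-9) - 42*p + p^2*25 - 40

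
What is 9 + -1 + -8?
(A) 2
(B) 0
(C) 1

First: 9 + -1 = 8
Then: 8 + -8 = 0
B) 0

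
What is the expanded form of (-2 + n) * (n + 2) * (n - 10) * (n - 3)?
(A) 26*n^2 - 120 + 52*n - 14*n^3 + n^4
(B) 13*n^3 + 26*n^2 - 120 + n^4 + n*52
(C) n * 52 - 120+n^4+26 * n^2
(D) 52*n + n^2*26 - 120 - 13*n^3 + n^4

Expanding (-2 + n) * (n + 2) * (n - 10) * (n - 3):
= 52*n + n^2*26 - 120 - 13*n^3 + n^4
D) 52*n + n^2*26 - 120 - 13*n^3 + n^4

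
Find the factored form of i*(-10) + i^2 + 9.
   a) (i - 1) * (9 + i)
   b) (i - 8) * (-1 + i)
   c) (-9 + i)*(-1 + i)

We need to factor i*(-10) + i^2 + 9.
The factored form is (-9 + i)*(-1 + i).
c) (-9 + i)*(-1 + i)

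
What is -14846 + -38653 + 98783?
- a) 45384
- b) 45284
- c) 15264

First: -14846 + -38653 = -53499
Then: -53499 + 98783 = 45284
b) 45284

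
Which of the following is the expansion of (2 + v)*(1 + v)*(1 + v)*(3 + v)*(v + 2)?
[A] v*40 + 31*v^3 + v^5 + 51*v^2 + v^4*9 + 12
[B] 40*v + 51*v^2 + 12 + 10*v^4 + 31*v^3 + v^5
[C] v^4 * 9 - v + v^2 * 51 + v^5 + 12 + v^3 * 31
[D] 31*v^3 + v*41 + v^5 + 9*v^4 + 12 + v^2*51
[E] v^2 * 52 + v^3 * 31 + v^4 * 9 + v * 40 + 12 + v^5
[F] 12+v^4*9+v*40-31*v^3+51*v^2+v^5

Expanding (2 + v)*(1 + v)*(1 + v)*(3 + v)*(v + 2):
= v*40 + 31*v^3 + v^5 + 51*v^2 + v^4*9 + 12
A) v*40 + 31*v^3 + v^5 + 51*v^2 + v^4*9 + 12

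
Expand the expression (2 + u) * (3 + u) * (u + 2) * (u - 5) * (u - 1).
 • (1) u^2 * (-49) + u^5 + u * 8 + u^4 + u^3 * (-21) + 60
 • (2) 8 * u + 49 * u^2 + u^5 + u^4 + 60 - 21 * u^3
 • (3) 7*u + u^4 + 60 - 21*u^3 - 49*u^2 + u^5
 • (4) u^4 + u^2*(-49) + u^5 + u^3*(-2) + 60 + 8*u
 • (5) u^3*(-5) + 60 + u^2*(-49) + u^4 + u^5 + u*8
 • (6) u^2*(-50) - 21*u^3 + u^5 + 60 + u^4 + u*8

Expanding (2 + u) * (3 + u) * (u + 2) * (u - 5) * (u - 1):
= u^2 * (-49) + u^5 + u * 8 + u^4 + u^3 * (-21) + 60
1) u^2 * (-49) + u^5 + u * 8 + u^4 + u^3 * (-21) + 60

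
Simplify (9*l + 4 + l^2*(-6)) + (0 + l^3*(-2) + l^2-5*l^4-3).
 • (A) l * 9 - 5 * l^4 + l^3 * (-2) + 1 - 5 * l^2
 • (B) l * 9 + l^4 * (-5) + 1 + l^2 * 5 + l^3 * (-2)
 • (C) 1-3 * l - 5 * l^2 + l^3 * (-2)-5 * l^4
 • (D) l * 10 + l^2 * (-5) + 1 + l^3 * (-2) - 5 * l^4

Adding the polynomials and combining like terms:
(9*l + 4 + l^2*(-6)) + (0 + l^3*(-2) + l^2 - 5*l^4 - 3)
= l * 9 - 5 * l^4 + l^3 * (-2) + 1 - 5 * l^2
A) l * 9 - 5 * l^4 + l^3 * (-2) + 1 - 5 * l^2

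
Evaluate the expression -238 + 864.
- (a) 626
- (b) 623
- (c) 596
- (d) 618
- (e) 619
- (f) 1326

-238 + 864 = 626
a) 626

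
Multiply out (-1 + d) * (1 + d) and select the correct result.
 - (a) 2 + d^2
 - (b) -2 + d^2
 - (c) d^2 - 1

Expanding (-1 + d) * (1 + d):
= d^2 - 1
c) d^2 - 1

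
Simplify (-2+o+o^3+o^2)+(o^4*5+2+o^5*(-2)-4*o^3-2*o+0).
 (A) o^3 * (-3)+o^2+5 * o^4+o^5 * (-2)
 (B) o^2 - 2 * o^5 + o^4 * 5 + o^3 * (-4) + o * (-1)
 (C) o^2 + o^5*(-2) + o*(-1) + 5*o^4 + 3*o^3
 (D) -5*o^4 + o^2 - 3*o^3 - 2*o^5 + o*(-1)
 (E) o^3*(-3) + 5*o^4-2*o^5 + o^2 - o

Adding the polynomials and combining like terms:
(-2 + o + o^3 + o^2) + (o^4*5 + 2 + o^5*(-2) - 4*o^3 - 2*o + 0)
= o^3*(-3) + 5*o^4-2*o^5 + o^2 - o
E) o^3*(-3) + 5*o^4-2*o^5 + o^2 - o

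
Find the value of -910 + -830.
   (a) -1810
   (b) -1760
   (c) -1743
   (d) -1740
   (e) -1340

-910 + -830 = -1740
d) -1740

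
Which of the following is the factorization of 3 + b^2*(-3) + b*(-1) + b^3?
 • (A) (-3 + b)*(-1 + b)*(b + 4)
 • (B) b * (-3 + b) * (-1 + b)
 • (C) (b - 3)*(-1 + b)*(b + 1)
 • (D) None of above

We need to factor 3 + b^2*(-3) + b*(-1) + b^3.
The factored form is (b - 3)*(-1 + b)*(b + 1).
C) (b - 3)*(-1 + b)*(b + 1)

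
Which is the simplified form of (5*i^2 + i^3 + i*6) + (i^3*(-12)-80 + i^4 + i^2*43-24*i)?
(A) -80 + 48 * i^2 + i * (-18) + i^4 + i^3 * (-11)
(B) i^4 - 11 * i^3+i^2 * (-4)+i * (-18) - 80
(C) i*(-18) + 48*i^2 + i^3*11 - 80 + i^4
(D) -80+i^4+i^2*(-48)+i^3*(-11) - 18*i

Adding the polynomials and combining like terms:
(5*i^2 + i^3 + i*6) + (i^3*(-12) - 80 + i^4 + i^2*43 - 24*i)
= -80 + 48 * i^2 + i * (-18) + i^4 + i^3 * (-11)
A) -80 + 48 * i^2 + i * (-18) + i^4 + i^3 * (-11)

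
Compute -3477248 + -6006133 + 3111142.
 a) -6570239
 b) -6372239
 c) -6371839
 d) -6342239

First: -3477248 + -6006133 = -9483381
Then: -9483381 + 3111142 = -6372239
b) -6372239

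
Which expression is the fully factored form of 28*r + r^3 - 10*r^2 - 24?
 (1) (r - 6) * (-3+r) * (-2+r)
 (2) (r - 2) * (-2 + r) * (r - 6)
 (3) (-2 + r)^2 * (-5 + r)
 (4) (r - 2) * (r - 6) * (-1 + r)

We need to factor 28*r + r^3 - 10*r^2 - 24.
The factored form is (r - 2) * (-2 + r) * (r - 6).
2) (r - 2) * (-2 + r) * (r - 6)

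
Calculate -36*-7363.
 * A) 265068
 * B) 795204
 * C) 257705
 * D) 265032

-36 * -7363 = 265068
A) 265068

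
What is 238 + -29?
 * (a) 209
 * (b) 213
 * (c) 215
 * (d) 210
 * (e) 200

238 + -29 = 209
a) 209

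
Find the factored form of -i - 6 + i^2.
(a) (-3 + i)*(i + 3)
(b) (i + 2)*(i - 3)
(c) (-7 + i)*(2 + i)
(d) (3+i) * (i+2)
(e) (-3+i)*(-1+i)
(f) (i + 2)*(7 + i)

We need to factor -i - 6 + i^2.
The factored form is (i + 2)*(i - 3).
b) (i + 2)*(i - 3)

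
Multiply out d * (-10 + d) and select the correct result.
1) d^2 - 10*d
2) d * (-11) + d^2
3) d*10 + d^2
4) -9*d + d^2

Expanding d * (-10 + d):
= d^2 - 10*d
1) d^2 - 10*d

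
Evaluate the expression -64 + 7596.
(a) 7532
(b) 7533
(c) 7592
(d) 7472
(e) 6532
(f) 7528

-64 + 7596 = 7532
a) 7532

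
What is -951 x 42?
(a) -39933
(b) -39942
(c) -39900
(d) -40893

-951 * 42 = -39942
b) -39942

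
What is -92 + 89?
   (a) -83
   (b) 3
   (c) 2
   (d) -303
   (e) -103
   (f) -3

-92 + 89 = -3
f) -3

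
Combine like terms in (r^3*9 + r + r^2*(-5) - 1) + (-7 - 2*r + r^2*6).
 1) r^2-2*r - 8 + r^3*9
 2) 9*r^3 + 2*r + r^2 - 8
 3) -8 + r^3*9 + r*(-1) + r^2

Adding the polynomials and combining like terms:
(r^3*9 + r + r^2*(-5) - 1) + (-7 - 2*r + r^2*6)
= -8 + r^3*9 + r*(-1) + r^2
3) -8 + r^3*9 + r*(-1) + r^2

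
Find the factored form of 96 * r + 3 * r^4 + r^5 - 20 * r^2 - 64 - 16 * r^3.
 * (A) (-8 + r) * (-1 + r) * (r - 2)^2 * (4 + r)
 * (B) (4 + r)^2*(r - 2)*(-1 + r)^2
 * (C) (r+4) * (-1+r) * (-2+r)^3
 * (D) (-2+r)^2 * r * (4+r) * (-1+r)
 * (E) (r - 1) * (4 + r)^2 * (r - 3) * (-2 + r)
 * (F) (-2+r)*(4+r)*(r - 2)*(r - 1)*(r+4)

We need to factor 96 * r + 3 * r^4 + r^5 - 20 * r^2 - 64 - 16 * r^3.
The factored form is (-2+r)*(4+r)*(r - 2)*(r - 1)*(r+4).
F) (-2+r)*(4+r)*(r - 2)*(r - 1)*(r+4)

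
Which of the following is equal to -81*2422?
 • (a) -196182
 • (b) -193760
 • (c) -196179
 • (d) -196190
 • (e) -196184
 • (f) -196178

-81 * 2422 = -196182
a) -196182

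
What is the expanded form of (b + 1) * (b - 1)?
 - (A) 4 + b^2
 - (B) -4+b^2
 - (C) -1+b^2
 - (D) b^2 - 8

Expanding (b + 1) * (b - 1):
= -1+b^2
C) -1+b^2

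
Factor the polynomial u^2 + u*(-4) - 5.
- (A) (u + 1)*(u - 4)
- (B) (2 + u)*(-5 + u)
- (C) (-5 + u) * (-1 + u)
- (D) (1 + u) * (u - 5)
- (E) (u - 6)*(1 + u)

We need to factor u^2 + u*(-4) - 5.
The factored form is (1 + u) * (u - 5).
D) (1 + u) * (u - 5)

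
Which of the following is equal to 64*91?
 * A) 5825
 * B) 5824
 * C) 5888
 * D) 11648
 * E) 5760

64 * 91 = 5824
B) 5824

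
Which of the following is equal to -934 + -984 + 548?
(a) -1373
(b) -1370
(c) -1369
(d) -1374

First: -934 + -984 = -1918
Then: -1918 + 548 = -1370
b) -1370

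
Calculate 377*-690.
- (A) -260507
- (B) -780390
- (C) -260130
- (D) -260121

377 * -690 = -260130
C) -260130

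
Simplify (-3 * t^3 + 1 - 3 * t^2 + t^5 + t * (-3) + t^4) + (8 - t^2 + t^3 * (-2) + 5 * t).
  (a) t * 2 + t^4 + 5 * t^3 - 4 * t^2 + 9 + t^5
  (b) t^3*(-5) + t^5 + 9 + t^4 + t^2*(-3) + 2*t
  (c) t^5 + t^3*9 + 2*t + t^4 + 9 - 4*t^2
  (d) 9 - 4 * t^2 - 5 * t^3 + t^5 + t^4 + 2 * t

Adding the polynomials and combining like terms:
(-3*t^3 + 1 - 3*t^2 + t^5 + t*(-3) + t^4) + (8 - t^2 + t^3*(-2) + 5*t)
= 9 - 4 * t^2 - 5 * t^3 + t^5 + t^4 + 2 * t
d) 9 - 4 * t^2 - 5 * t^3 + t^5 + t^4 + 2 * t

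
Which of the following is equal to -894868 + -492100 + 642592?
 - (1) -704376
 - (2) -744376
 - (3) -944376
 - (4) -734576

First: -894868 + -492100 = -1386968
Then: -1386968 + 642592 = -744376
2) -744376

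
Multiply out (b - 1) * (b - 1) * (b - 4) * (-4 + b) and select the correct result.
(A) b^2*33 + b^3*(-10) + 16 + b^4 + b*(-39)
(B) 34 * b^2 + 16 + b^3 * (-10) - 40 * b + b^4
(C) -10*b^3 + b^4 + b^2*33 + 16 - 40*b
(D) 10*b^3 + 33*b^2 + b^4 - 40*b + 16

Expanding (b - 1) * (b - 1) * (b - 4) * (-4 + b):
= -10*b^3 + b^4 + b^2*33 + 16 - 40*b
C) -10*b^3 + b^4 + b^2*33 + 16 - 40*b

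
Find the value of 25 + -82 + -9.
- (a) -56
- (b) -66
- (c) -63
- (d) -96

First: 25 + -82 = -57
Then: -57 + -9 = -66
b) -66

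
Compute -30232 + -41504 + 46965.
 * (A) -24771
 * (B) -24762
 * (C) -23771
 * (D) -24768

First: -30232 + -41504 = -71736
Then: -71736 + 46965 = -24771
A) -24771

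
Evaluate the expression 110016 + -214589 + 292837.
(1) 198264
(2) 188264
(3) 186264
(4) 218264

First: 110016 + -214589 = -104573
Then: -104573 + 292837 = 188264
2) 188264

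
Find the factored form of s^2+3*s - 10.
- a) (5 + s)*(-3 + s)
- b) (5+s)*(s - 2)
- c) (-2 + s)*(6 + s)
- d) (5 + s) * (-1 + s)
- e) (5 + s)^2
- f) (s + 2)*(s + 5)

We need to factor s^2+3*s - 10.
The factored form is (5+s)*(s - 2).
b) (5+s)*(s - 2)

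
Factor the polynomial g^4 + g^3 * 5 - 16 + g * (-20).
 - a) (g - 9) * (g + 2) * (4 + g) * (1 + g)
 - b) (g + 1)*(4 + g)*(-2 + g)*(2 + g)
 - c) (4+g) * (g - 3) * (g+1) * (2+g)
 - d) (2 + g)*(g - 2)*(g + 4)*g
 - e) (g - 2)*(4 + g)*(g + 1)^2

We need to factor g^4 + g^3 * 5 - 16 + g * (-20).
The factored form is (g + 1)*(4 + g)*(-2 + g)*(2 + g).
b) (g + 1)*(4 + g)*(-2 + g)*(2 + g)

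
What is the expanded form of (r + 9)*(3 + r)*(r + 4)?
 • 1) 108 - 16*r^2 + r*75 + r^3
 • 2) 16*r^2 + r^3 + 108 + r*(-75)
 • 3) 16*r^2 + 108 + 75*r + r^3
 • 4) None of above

Expanding (r + 9)*(3 + r)*(r + 4):
= 16*r^2 + 108 + 75*r + r^3
3) 16*r^2 + 108 + 75*r + r^3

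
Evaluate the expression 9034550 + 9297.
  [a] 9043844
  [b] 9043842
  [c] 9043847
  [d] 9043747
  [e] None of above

9034550 + 9297 = 9043847
c) 9043847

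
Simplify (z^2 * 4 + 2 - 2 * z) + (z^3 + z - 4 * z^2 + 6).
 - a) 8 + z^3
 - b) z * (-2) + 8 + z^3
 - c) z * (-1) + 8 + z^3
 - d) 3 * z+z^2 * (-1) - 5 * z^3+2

Adding the polynomials and combining like terms:
(z^2*4 + 2 - 2*z) + (z^3 + z - 4*z^2 + 6)
= z * (-1) + 8 + z^3
c) z * (-1) + 8 + z^3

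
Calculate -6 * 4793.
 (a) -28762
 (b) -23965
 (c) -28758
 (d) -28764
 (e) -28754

-6 * 4793 = -28758
c) -28758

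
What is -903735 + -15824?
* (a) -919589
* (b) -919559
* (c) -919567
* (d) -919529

-903735 + -15824 = -919559
b) -919559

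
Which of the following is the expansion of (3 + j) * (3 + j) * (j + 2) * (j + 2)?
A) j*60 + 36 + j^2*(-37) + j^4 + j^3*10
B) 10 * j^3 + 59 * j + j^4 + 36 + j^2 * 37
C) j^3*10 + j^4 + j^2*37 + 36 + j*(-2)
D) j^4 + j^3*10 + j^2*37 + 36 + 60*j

Expanding (3 + j) * (3 + j) * (j + 2) * (j + 2):
= j^4 + j^3*10 + j^2*37 + 36 + 60*j
D) j^4 + j^3*10 + j^2*37 + 36 + 60*j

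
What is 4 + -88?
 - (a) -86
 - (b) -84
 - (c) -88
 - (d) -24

4 + -88 = -84
b) -84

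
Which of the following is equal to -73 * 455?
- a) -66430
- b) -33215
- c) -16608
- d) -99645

-73 * 455 = -33215
b) -33215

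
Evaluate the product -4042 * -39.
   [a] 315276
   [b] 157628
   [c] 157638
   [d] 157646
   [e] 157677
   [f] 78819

-4042 * -39 = 157638
c) 157638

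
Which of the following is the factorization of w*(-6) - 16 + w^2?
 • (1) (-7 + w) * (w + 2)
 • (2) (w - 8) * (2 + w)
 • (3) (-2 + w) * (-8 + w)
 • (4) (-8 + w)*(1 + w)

We need to factor w*(-6) - 16 + w^2.
The factored form is (w - 8) * (2 + w).
2) (w - 8) * (2 + w)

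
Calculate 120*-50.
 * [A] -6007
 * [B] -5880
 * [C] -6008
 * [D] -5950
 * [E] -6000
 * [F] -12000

120 * -50 = -6000
E) -6000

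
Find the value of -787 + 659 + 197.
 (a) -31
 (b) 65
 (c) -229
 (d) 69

First: -787 + 659 = -128
Then: -128 + 197 = 69
d) 69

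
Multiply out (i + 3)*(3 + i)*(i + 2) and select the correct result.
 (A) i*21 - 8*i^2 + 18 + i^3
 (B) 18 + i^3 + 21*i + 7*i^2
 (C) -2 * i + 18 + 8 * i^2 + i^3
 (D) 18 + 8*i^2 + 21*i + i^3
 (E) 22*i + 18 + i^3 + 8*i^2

Expanding (i + 3)*(3 + i)*(i + 2):
= 18 + 8*i^2 + 21*i + i^3
D) 18 + 8*i^2 + 21*i + i^3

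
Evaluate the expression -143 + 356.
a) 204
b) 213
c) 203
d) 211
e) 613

-143 + 356 = 213
b) 213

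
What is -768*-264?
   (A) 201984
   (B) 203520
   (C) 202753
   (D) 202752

-768 * -264 = 202752
D) 202752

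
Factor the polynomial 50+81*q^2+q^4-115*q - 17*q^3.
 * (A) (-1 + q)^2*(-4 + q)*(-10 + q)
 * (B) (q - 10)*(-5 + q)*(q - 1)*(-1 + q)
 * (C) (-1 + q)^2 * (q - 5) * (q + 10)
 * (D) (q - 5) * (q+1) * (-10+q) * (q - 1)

We need to factor 50+81*q^2+q^4-115*q - 17*q^3.
The factored form is (q - 10)*(-5 + q)*(q - 1)*(-1 + q).
B) (q - 10)*(-5 + q)*(q - 1)*(-1 + q)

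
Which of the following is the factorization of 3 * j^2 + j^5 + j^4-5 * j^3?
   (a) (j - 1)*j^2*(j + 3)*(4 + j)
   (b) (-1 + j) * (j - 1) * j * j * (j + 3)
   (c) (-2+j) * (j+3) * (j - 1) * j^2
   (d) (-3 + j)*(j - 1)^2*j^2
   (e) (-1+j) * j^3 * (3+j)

We need to factor 3 * j^2 + j^5 + j^4-5 * j^3.
The factored form is (-1 + j) * (j - 1) * j * j * (j + 3).
b) (-1 + j) * (j - 1) * j * j * (j + 3)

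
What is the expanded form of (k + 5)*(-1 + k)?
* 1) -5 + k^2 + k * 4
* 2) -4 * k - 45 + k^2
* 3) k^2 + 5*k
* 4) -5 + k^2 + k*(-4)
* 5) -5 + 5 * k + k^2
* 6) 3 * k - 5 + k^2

Expanding (k + 5)*(-1 + k):
= -5 + k^2 + k * 4
1) -5 + k^2 + k * 4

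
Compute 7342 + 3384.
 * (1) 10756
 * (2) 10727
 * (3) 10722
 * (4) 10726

7342 + 3384 = 10726
4) 10726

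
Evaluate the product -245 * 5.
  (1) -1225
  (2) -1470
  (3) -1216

-245 * 5 = -1225
1) -1225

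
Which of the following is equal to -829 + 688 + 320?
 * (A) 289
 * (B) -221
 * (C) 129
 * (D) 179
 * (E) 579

First: -829 + 688 = -141
Then: -141 + 320 = 179
D) 179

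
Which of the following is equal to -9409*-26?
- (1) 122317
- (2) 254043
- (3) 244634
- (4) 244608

-9409 * -26 = 244634
3) 244634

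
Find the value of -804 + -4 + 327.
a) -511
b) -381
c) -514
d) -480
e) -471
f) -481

First: -804 + -4 = -808
Then: -808 + 327 = -481
f) -481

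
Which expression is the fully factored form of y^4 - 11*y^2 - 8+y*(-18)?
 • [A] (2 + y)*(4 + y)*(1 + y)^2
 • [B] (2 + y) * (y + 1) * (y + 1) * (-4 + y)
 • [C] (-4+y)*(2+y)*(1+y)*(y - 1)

We need to factor y^4 - 11*y^2 - 8+y*(-18).
The factored form is (2 + y) * (y + 1) * (y + 1) * (-4 + y).
B) (2 + y) * (y + 1) * (y + 1) * (-4 + y)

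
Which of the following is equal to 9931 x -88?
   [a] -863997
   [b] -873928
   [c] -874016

9931 * -88 = -873928
b) -873928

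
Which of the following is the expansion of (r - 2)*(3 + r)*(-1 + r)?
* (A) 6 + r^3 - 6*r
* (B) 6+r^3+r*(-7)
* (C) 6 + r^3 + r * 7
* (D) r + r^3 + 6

Expanding (r - 2)*(3 + r)*(-1 + r):
= 6+r^3+r*(-7)
B) 6+r^3+r*(-7)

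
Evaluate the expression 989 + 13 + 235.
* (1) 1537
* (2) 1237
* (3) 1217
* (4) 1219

First: 989 + 13 = 1002
Then: 1002 + 235 = 1237
2) 1237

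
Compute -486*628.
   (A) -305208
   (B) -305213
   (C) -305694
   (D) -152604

-486 * 628 = -305208
A) -305208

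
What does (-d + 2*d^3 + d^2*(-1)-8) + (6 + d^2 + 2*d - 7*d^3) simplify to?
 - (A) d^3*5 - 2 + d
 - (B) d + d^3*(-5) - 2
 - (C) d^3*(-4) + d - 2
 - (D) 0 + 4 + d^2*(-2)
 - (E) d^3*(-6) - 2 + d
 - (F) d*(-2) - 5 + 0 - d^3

Adding the polynomials and combining like terms:
(-d + 2*d^3 + d^2*(-1) - 8) + (6 + d^2 + 2*d - 7*d^3)
= d + d^3*(-5) - 2
B) d + d^3*(-5) - 2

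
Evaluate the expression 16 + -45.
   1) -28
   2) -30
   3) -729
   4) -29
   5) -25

16 + -45 = -29
4) -29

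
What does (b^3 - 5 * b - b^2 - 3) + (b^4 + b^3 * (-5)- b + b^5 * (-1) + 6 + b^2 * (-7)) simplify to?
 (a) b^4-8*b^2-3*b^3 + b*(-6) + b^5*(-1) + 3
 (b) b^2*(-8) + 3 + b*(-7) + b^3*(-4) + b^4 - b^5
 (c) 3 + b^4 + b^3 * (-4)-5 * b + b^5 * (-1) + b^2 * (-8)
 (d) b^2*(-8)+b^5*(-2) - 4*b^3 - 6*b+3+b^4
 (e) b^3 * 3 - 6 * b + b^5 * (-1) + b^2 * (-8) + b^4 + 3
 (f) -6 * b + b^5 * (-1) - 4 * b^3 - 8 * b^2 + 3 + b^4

Adding the polynomials and combining like terms:
(b^3 - 5*b - b^2 - 3) + (b^4 + b^3*(-5) - b + b^5*(-1) + 6 + b^2*(-7))
= -6 * b + b^5 * (-1) - 4 * b^3 - 8 * b^2 + 3 + b^4
f) -6 * b + b^5 * (-1) - 4 * b^3 - 8 * b^2 + 3 + b^4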